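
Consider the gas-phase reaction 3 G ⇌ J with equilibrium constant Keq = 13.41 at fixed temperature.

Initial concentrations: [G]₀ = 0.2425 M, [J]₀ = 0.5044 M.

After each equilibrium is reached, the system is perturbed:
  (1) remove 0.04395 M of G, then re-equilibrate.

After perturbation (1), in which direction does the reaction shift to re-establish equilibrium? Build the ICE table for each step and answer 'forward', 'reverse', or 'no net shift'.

Direction: reverse

Q₀ = 35.37 vs Keq = 13.41 ⇒ Q>K, reverse
Step 1:
                   G          J
  Initial     0.2425     0.5044
  Change     0.08608   -0.02869
  Equil       0.3286     0.4757
  solve Keq expr → x = -0.02869; check Q = 13.41
Then remove 0.04395 M of G.
Step 2:
                   G          J
  Initial     0.2846     0.4757
  Change     0.04079    -0.0136
  Equil       0.3254     0.4621
  solve Keq expr → x = -0.0136; check Q = 13.41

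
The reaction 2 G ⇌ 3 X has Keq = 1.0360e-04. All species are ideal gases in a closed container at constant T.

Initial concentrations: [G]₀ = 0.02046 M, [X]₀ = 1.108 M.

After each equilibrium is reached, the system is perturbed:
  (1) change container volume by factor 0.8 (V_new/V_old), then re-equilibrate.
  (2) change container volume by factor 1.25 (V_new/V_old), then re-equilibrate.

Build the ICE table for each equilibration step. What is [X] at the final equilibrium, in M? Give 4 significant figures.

[X]_eq = 0.0382 M

Q₀ = 3249 vs Keq = 1.0360e-04 ⇒ Q>K, reverse
Step 1:
                    G           X
  Initial     0.02046       1.108
  Change       0.7132       -1.07
  Equil        0.7337      0.0382
  solve Keq expr → x = -0.3566; check Q = 1.0360e-04
Then change container volume by factor 0.8 (V_new/V_old).
Step 2:
                    G           X
  Initial      0.9171     0.04776
  Change     0.002234   -0.003351
  Equil        0.9193      0.0444
  solve Keq expr → x = -0.001117; check Q = 1.0360e-04
Then change container volume by factor 1.25 (V_new/V_old).
Step 3:
                    G           X
  Initial      0.7354     0.03552
  Change    -0.001787    0.002681
  Equil        0.7337      0.0382
  solve Keq expr → x = 8.9367e-04; check Q = 1.0360e-04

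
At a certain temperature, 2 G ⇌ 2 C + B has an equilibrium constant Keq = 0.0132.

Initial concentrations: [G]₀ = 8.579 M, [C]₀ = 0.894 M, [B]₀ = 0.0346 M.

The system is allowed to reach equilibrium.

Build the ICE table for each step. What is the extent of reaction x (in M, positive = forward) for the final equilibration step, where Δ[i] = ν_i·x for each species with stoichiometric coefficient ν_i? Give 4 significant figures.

Q₀ = 3.7573e-04 vs Keq = 0.0132 ⇒ Q<K, forward
Step 1:
                  G         C         B
  init        8.579     0.894    0.0346
  Δ          -0.639     0.639    0.3195
  eq           7.94     1.533    0.3541
  solve Keq expr → x = 0.3195; check Q = 0.0132

x = 0.3195 M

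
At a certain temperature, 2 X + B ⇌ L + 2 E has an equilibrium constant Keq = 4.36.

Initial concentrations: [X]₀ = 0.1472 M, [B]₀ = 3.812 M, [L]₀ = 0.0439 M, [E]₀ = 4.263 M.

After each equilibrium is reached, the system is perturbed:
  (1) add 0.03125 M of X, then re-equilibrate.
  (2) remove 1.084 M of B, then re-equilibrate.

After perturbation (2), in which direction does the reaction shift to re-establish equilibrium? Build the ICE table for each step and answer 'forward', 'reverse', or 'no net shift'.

Direction: reverse

Q₀ = 9.659 vs Keq = 4.36 ⇒ Q>K, reverse
Step 1:
                   X          B          L          E
  init        0.1472      3.812     0.0439      4.263
  Δ           0.0296     0.0148    -0.0148    -0.0296
  eq          0.1768      3.827     0.0291      4.233
  solve Keq expr → x = -0.0148; check Q = 4.36
Then add 0.03125 M of X.
Step 2:
                   X          B          L          E
  init         0.208      3.827     0.0291      4.233
  Δ         -0.01248   -0.00624    0.00624    0.01248
  eq          0.1956      3.821    0.03534      4.246
  solve Keq expr → x = 0.00624; check Q = 4.36
Then remove 1.084 M of B.
Step 3:
                   X          B          L          E
  init        0.1956      2.737    0.03534      4.246
  Δ          0.01275   0.006377  -0.006377   -0.01275
  eq          0.2083      2.743    0.02896      4.233
  solve Keq expr → x = -0.006377; check Q = 4.36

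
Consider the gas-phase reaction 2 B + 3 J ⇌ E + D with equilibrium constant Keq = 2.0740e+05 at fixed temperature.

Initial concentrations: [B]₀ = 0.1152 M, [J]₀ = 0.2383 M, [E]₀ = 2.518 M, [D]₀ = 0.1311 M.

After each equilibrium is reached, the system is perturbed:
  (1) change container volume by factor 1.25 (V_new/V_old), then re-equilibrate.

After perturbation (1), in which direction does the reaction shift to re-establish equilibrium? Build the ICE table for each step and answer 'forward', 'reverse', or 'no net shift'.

Direction: reverse

Q₀ = 1838 vs Keq = 2.0740e+05 ⇒ Q<K, forward
Step 1:
                  B         J         E         D
  Initial    0.1152    0.2383     2.518    0.1311
  Change   -0.07971   -0.1196   0.03985   0.03985
  Equil     0.03549    0.1187     2.558     0.171
  solve Keq expr → x = 0.03985; check Q = 2.0740e+05
Then change container volume by factor 1.25 (V_new/V_old).
Step 2:
                  B         J         E         D
  Initial   0.02839   0.09499     2.046    0.1368
  Change   0.005913  0.008869 -0.002956 -0.002956
  Equil      0.0343    0.1039     2.043    0.1338
  solve Keq expr → x = -0.002956; check Q = 2.0740e+05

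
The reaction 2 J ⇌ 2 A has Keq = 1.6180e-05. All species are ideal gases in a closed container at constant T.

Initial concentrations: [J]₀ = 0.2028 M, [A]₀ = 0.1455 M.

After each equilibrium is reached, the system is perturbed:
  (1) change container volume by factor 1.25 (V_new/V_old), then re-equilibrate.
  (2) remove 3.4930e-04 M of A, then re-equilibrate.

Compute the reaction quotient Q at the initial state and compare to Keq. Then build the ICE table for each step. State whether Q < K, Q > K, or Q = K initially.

Q₀ = 0.5147; Q > K (proceeds reverse)

Q₀ = 0.5147 vs Keq = 1.6180e-05 ⇒ Q>K, reverse
Step 1:
                   J          A
  Initial     0.2028     0.1455
  Change      0.1441    -0.1441
  Equil       0.3469   0.001395
  solve Keq expr → x = -0.07205; check Q = 1.6180e-05
Then change container volume by factor 1.25 (V_new/V_old).
Step 2:
                   J          A
  Initial     0.2775   0.001116
  Change           0          0
  Equil       0.2775   0.001116
  solve Keq expr → x = 0; check Q = 1.6180e-05
Then remove 3.4930e-04 M of A.
Step 3:
                   J          A
  Initial     0.2775 7.6702e-04
  Change  -3.4790e-04 3.4790e-04
  Equil       0.2772   0.001115
  solve Keq expr → x = 1.7395e-04; check Q = 1.6180e-05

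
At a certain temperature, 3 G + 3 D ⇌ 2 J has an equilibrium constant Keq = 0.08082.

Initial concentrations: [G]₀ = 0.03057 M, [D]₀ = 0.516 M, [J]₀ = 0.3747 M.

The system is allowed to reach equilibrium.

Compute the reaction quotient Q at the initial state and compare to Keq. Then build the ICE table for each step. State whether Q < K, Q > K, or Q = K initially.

Q₀ = 3.5771e+04; Q > K (proceeds reverse)

Q₀ = 3.5771e+04 vs Keq = 0.08082 ⇒ Q>K, reverse
Step 1:
                   G          D          J
  Initial    0.03057      0.516     0.3747
  Change      0.4359     0.4359    -0.2906
  Equil       0.4665     0.9519    0.08411
  solve Keq expr → x = -0.1453; check Q = 0.08082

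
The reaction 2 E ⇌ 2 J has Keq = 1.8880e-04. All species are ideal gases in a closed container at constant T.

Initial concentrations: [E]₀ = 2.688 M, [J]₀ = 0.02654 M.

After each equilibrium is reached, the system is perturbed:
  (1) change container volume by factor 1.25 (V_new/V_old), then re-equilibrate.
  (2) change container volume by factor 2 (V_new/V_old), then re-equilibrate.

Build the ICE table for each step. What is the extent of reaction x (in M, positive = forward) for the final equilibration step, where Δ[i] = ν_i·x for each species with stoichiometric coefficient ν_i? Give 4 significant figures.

Q₀ = 9.7486e-05 vs Keq = 1.8880e-04 ⇒ Q<K, forward
Step 1:
                    E           J
  init          2.688     0.02654
  Δ          -0.01025     0.01025
  eq            2.678     0.03679
  solve Keq expr → x = 0.005127; check Q = 1.8880e-04
Then change container volume by factor 1.25 (V_new/V_old).
Step 2:
                    E           J
  init          2.142     0.02943
  Δ                 0           0
  eq            2.142     0.02943
  solve Keq expr → x = 0; check Q = 1.8880e-04
Then change container volume by factor 2 (V_new/V_old).
Step 3:
                    E           J
  init          1.071     0.01472
  Δ                 0           0
  eq            1.071     0.01472
  solve Keq expr → x = 0; check Q = 1.8880e-04

x = 0 M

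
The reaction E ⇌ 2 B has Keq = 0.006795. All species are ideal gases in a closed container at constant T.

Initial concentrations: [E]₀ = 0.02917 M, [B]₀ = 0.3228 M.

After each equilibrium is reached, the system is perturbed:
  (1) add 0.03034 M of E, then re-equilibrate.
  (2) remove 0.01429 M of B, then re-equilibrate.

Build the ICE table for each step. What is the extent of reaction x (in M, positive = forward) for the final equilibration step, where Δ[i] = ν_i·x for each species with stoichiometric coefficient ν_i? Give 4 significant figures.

Q₀ = 3.572 vs Keq = 0.006795 ⇒ Q>K, reverse
Step 1:
                   E          B
  Initial    0.02917     0.3228
  Change      0.1442    -0.2885
  Equil       0.1734    0.03433
  solve Keq expr → x = -0.1442; check Q = 0.006795
Then add 0.03034 M of E.
Step 2:
                   E          B
  Initial     0.2037    0.03433
  Change   -0.001378   0.002756
  Equil       0.2024    0.03708
  solve Keq expr → x = 0.001378; check Q = 0.006795
Then remove 0.01429 M of B.
Step 3:
                   E          B
  Initial     0.2024    0.02279
  Change   -0.006829    0.01366
  Equil       0.1955    0.03645
  solve Keq expr → x = 0.006829; check Q = 0.006795

x = 0.006829 M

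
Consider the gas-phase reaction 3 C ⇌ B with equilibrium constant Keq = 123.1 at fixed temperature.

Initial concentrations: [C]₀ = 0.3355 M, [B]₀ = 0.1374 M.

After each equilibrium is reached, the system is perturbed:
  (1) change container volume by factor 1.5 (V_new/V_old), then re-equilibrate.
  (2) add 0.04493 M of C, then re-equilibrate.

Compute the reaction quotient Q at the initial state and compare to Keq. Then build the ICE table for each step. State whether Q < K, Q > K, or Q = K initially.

Q₀ = 3.638; Q < K (proceeds forward)

Q₀ = 3.638 vs Keq = 123.1 ⇒ Q<K, forward
Step 1:
                    C           B
  I            0.3355      0.1374
  C           -0.2161     0.07204
  E            0.1194      0.2094
  solve Keq expr → x = 0.07204; check Q = 123.1
Then change container volume by factor 1.5 (V_new/V_old).
Step 2:
                    C           B
  I           0.07959      0.1396
  C           0.02278   -0.007592
  E            0.1024       0.132
  solve Keq expr → x = -0.007592; check Q = 123.1
Then add 0.04493 M of C.
Step 3:
                    C           B
  I            0.1473       0.132
  C          -0.04148     0.01383
  E            0.1058      0.1459
  solve Keq expr → x = 0.01383; check Q = 123.1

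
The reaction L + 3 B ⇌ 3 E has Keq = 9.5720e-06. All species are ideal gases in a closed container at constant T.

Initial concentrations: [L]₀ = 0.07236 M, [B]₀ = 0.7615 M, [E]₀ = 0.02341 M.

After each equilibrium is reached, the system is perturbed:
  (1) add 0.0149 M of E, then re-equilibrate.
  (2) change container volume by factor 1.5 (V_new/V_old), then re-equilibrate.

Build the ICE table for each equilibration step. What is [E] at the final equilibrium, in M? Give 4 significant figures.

[E]_eq = 0.004279 M

Q₀ = 4.0151e-04 vs Keq = 9.5720e-06 ⇒ Q>K, reverse
Step 1:
                    L           B           E
  I           0.07236      0.7615     0.02341
  C          0.005453     0.01636    -0.01636
  E           0.07781      0.7779    0.007051
  solve Keq expr → x = -0.005453; check Q = 9.5720e-06
Then add 0.0149 M of E.
Step 2:
                    L           B           E
  I           0.07781      0.7779     0.02195
  C          0.004874     0.01462    -0.01462
  E           0.08269      0.7925    0.007331
  solve Keq expr → x = -0.004874; check Q = 9.5720e-06
Then change container volume by factor 1.5 (V_new/V_old).
Step 3:
                    L           B           E
  I           0.05512      0.5283    0.004887
  C        2.0256e-04  6.0767e-04 -6.0767e-04
  E           0.05533      0.5289    0.004279
  solve Keq expr → x = -2.0256e-04; check Q = 9.5720e-06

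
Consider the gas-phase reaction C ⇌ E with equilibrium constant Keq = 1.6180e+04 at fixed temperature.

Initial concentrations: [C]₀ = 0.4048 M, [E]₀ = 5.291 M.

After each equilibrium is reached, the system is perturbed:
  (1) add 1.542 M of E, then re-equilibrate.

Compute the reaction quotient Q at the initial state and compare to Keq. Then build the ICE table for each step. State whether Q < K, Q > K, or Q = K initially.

Q₀ = 13.07 vs Keq = 1.6180e+04 ⇒ Q<K, forward
Step 1:
                   C          E
  I           0.4048      5.291
  C          -0.4044     0.4044
  E       3.5201e-04      5.695
  solve Keq expr → x = 0.4044; check Q = 1.6180e+04
Then add 1.542 M of E.
Step 2:
                   C          E
  I       3.5201e-04      7.237
  C       9.5297e-05 -9.5297e-05
  E       4.4730e-04      7.237
  solve Keq expr → x = -9.5297e-05; check Q = 1.6180e+04

Q₀ = 13.07; Q < K (proceeds forward)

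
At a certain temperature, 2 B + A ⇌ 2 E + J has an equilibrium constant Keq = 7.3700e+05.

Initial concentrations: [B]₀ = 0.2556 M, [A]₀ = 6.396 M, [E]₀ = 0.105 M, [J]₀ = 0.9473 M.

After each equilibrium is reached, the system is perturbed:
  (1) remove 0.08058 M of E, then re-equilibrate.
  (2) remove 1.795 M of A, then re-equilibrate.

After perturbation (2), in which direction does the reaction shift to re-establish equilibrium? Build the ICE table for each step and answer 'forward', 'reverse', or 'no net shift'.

Direction: reverse

Q₀ = 0.02499 vs Keq = 7.3700e+05 ⇒ Q<K, forward
Step 1:
                   B          A          E          J
  Initial     0.2556      6.396      0.105     0.9473
  Change     -0.2554    -0.1277     0.2554     0.1277
  Equil   1.7387e-04      6.268     0.3604      1.075
  solve Keq expr → x = 0.1277; check Q = 7.3700e+05
Then remove 0.08058 M of E.
Step 2:
                   B          A          E          J
  Initial 1.7387e-04      6.268     0.2798      1.075
  Change  -3.8851e-05 -1.9425e-05 3.8851e-05 1.9425e-05
  Equil   1.3502e-04      6.268     0.2799      1.075
  solve Keq expr → x = 1.9425e-05; check Q = 7.3700e+05
Then remove 1.795 M of A.
Step 3:
                   B          A          E          J
  Initial 1.3502e-04      4.473     0.2799      1.075
  Change  2.4794e-05 1.2397e-05 -2.4794e-05 -1.2397e-05
  Equil   1.5981e-04      4.473     0.2799      1.075
  solve Keq expr → x = -1.2397e-05; check Q = 7.3700e+05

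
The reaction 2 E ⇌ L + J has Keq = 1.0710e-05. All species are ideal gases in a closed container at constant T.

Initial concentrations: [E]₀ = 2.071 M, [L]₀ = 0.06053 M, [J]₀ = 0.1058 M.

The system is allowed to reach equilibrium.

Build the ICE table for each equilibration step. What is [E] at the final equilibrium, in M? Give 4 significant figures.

[E]_eq = 2.19 M

Q₀ = 0.001493 vs Keq = 1.0710e-05 ⇒ Q>K, reverse
Step 1:
                   E          L          J
  I            2.071    0.06053     0.1058
  C           0.1188   -0.05942   -0.05942
  E             2.19   0.001107    0.04638
  solve Keq expr → x = -0.05942; check Q = 1.0710e-05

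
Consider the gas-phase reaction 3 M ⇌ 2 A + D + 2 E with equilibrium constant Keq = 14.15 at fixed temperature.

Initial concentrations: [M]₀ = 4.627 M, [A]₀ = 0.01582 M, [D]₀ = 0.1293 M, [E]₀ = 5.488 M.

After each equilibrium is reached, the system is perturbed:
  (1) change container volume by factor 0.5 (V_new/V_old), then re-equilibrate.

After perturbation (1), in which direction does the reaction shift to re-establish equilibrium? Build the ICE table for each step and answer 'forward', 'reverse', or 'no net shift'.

Q₀ = 9.8388e-06 vs Keq = 14.15 ⇒ Q<K, forward
Step 1:
                  M         A         D         E
  I           4.627   0.01582    0.1293     5.488
  C          -2.491     1.661    0.8304     1.661
  E           2.136     1.677    0.9597     7.149
  solve Keq expr → x = 0.8304; check Q = 14.15
Then change container volume by factor 0.5 (V_new/V_old).
Step 2:
                  M         A         D         E
  I           4.272     3.353     1.919      14.3
  C           1.019   -0.6791   -0.3396   -0.6791
  E            5.29     2.674      1.58     13.62
  solve Keq expr → x = -0.3396; check Q = 14.15

Direction: reverse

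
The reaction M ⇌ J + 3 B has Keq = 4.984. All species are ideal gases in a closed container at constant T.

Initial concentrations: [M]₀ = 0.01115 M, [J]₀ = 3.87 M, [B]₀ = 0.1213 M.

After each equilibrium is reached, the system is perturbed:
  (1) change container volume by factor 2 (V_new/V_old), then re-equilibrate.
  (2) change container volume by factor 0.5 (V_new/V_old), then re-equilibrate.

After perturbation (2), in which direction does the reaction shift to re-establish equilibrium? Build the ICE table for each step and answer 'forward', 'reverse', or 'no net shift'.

Q₀ = 0.6195 vs Keq = 4.984 ⇒ Q<K, forward
Step 1:
                  M         J         B
  init      0.01115      3.87    0.1213
  Δ       -0.008663  0.008663   0.02599
  eq       0.002487     3.879    0.1473
  solve Keq expr → x = 0.008663; check Q = 4.984
Then change container volume by factor 2 (V_new/V_old).
Step 2:
                  M         J         B
  init     0.001243     1.939   0.07364
  Δ       -0.001067  0.001067    0.0032
  eq      1.7667e-04      1.94   0.07684
  solve Keq expr → x = 0.001067; check Q = 4.984
Then change container volume by factor 0.5 (V_new/V_old).
Step 3:
                  M         J         B
  init    3.5334e-04     3.881    0.1537
  Δ        0.002133 -0.002133   -0.0064
  eq       0.002487     3.879    0.1473
  solve Keq expr → x = -0.002133; check Q = 4.984

Direction: reverse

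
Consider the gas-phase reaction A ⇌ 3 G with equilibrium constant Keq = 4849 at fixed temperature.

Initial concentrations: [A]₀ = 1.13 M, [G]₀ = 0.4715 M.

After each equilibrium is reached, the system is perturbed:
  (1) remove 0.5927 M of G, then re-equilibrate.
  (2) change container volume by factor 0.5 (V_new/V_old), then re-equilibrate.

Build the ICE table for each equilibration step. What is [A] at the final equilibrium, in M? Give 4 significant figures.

Q₀ = 0.09276 vs Keq = 4849 ⇒ Q<K, forward
Step 1:
                    A           G
  init           1.13      0.4715
  Δ            -1.118       3.355
  eq          0.01156       3.827
  solve Keq expr → x = 1.118; check Q = 4849
Then remove 0.5927 M of G.
Step 2:
                    A           G
  init        0.01156       3.234
  Δ         -0.004494     0.01348
  eq         0.007064       3.248
  solve Keq expr → x = 0.004494; check Q = 4849
Then change container volume by factor 0.5 (V_new/V_old).
Step 3:
                    A           G
  init        0.01413       6.495
  Δ           0.03936     -0.1181
  eq          0.05348       6.377
  solve Keq expr → x = -0.03936; check Q = 4849

[A]_eq = 0.05348 M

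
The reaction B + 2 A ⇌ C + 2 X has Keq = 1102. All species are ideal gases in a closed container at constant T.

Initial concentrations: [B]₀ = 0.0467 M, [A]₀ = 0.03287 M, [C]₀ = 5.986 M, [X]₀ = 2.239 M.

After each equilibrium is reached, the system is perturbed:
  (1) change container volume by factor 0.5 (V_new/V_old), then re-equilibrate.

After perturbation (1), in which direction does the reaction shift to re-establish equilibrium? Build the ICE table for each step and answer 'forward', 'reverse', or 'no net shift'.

Q₀ = 5.9474e+05 vs Keq = 1102 ⇒ Q>K, reverse
Step 1:
                    B           A           C           X
  Initial      0.0467     0.03287       5.986       2.239
  Change       0.1454      0.2908     -0.1454     -0.2908
  Equil        0.1921      0.3236       5.841       1.948
  solve Keq expr → x = -0.1454; check Q = 1102
Then change container volume by factor 0.5 (V_new/V_old).
Step 2:
                    B           A           C           X
  Initial      0.3842      0.6473       11.68       3.896
  Change            0           0           0           0
  Equil        0.3842      0.6473       11.68       3.896
  solve Keq expr → x = 0; check Q = 1102

Direction: no net shift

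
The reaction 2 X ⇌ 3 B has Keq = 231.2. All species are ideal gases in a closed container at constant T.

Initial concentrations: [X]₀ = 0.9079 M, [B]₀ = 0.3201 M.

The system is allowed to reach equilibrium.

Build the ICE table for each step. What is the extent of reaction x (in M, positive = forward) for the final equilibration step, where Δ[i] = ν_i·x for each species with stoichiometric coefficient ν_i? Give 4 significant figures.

Q₀ = 0.03979 vs Keq = 231.2 ⇒ Q<K, forward
Step 1:
                  X         B
  init       0.9079    0.3201
  Δ          -0.787     1.181
  eq         0.1209     1.501
  solve Keq expr → x = 0.3935; check Q = 231.2

x = 0.3935 M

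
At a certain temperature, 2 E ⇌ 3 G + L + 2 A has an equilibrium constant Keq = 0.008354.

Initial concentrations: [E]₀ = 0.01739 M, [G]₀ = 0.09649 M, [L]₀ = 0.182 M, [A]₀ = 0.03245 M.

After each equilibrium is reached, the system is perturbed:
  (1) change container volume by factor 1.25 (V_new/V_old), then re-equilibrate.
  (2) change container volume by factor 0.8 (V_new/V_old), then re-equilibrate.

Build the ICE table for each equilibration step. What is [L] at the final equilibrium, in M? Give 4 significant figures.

[L]_eq = 0.187 M

Q₀ = 5.6931e-04 vs Keq = 0.008354 ⇒ Q<K, forward
Step 1:
                    E           G           L           A
  init        0.01739     0.09649       0.182     0.03245
  Δ         -0.009935      0.0149    0.004968    0.009935
  eq         0.007455      0.1114       0.187     0.04239
  solve Keq expr → x = 0.004968; check Q = 0.008354
Then change container volume by factor 1.25 (V_new/V_old).
Step 2:
                    E           G           L           A
  init       0.005964     0.08911      0.1496     0.03391
  Δ         -0.001757    0.002636  8.7870e-04    0.001757
  eq         0.004206     0.09175      0.1505     0.03567
  solve Keq expr → x = 8.7870e-04; check Q = 0.008354
Then change container volume by factor 0.8 (V_new/V_old).
Step 3:
                    E           G           L           A
  init       0.005258      0.1147      0.1881     0.04458
  Δ          0.002197   -0.003295   -0.001098   -0.002197
  eq         0.007455      0.1114       0.187     0.04239
  solve Keq expr → x = -0.001098; check Q = 0.008354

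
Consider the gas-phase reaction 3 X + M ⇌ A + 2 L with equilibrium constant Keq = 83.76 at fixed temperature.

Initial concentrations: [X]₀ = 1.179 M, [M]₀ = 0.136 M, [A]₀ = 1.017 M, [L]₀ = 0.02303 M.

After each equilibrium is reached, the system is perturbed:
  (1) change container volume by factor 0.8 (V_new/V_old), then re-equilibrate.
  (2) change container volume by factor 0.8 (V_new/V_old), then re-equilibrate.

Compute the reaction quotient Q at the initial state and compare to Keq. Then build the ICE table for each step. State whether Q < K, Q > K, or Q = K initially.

Q₀ = 0.00242 vs Keq = 83.76 ⇒ Q<K, forward
Step 1:
                    X           M           A           L
  I             1.179       0.136       1.017     0.02303
  C           -0.4006     -0.1335      0.1335      0.2671
  E            0.7784    0.002452       1.151      0.2901
  solve Keq expr → x = 0.1335; check Q = 83.76
Then change container volume by factor 0.8 (V_new/V_old).
Step 2:
                    X           M           A           L
  I            0.9729    0.003065       1.438      0.3627
  C         -0.001749 -5.8284e-04  5.8284e-04    0.001166
  E            0.9712    0.002482       1.439      0.3638
  solve Keq expr → x = 5.8284e-04; check Q = 83.76
Then change container volume by factor 0.8 (V_new/V_old).
Step 3:
                    X           M           A           L
  I             1.214    0.003103       1.798      0.4548
  C         -0.001787 -5.9562e-04  5.9562e-04    0.001191
  E             1.212    0.002507       1.799       0.456
  solve Keq expr → x = 5.9562e-04; check Q = 83.76

Q₀ = 0.00242; Q < K (proceeds forward)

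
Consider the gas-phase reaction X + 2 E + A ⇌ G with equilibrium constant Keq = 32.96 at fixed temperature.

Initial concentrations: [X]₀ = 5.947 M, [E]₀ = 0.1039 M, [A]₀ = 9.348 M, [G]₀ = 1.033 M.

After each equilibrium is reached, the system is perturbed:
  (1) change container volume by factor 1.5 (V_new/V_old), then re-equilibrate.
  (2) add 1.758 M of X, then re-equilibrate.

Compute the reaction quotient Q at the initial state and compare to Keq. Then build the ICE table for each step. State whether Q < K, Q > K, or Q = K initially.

Q₀ = 1.721 vs Keq = 32.96 ⇒ Q<K, forward
Step 1:
                  X         E         A         G
  Initial     5.947    0.1039     9.348     1.033
  Change   -0.03979  -0.07957  -0.03979   0.03979
  Equil       5.907   0.02433     9.308     1.073
  solve Keq expr → x = 0.03979; check Q = 32.96
Then change container volume by factor 1.5 (V_new/V_old).
Step 2:
                  X         E         A         G
  Initial     3.938   0.01622     6.205    0.7152
  Change   0.006698    0.0134  0.006698 -0.006698
  Equil       3.945   0.02962     6.212    0.7085
  solve Keq expr → x = -0.006698; check Q = 32.96
Then add 1.758 M of X.
Step 3:
                  X         E         A         G
  Initial     5.703   0.02962     6.212    0.7085
  Change  -0.002466 -0.004931 -0.002466  0.002466
  Equil         5.7   0.02469      6.21     0.711
  solve Keq expr → x = 0.002466; check Q = 32.96

Q₀ = 1.721; Q < K (proceeds forward)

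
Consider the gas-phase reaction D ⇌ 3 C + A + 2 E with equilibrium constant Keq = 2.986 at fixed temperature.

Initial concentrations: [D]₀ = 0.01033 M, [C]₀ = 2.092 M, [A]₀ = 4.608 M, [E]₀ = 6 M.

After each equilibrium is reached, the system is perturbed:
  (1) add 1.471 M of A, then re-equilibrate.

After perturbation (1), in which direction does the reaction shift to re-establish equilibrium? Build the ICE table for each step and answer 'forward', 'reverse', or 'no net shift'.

Q₀ = 1.4703e+05 vs Keq = 2.986 ⇒ Q>K, reverse
Step 1:
                   D          C          A          E
  Initial    0.01033      2.092      4.608          6
  Change      0.6067      -1.82    -0.6067     -1.213
  Equil        0.617     0.2719      4.001      4.787
  solve Keq expr → x = -0.6067; check Q = 2.986
Then add 1.471 M of A.
Step 2:
                   D          C          A          E
  Initial      0.617     0.2719      5.472      4.787
  Change    0.008379   -0.02514  -0.008379   -0.01676
  Equil       0.6254     0.2467      5.464       4.77
  solve Keq expr → x = -0.008379; check Q = 2.986

Direction: reverse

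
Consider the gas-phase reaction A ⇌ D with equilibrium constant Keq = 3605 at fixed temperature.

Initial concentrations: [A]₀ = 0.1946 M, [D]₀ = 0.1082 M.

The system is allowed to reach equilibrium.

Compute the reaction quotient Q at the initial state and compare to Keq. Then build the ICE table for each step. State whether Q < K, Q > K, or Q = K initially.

Q₀ = 0.556; Q < K (proceeds forward)

Q₀ = 0.556 vs Keq = 3605 ⇒ Q<K, forward
Step 1:
                   A          D
  init        0.1946     0.1082
  Δ          -0.1945     0.1945
  eq      8.3971e-05     0.3027
  solve Keq expr → x = 0.1945; check Q = 3605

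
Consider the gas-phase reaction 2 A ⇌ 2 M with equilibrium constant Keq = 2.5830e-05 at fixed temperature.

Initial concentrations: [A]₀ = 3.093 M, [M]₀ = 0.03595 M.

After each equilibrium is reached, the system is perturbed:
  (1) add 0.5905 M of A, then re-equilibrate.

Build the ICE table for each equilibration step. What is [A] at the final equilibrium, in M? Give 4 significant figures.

[A]_eq = 3.701 M

Q₀ = 1.3509e-04 vs Keq = 2.5830e-05 ⇒ Q>K, reverse
Step 1:
                  A         M
  I           3.093   0.03595
  C         0.02013  -0.02013
  E           3.113   0.01582
  solve Keq expr → x = -0.01006; check Q = 2.5830e-05
Then add 0.5905 M of A.
Step 2:
                  A         M
  I           3.704   0.01582
  C       -0.002986  0.002986
  E           3.701   0.01881
  solve Keq expr → x = 0.001493; check Q = 2.5830e-05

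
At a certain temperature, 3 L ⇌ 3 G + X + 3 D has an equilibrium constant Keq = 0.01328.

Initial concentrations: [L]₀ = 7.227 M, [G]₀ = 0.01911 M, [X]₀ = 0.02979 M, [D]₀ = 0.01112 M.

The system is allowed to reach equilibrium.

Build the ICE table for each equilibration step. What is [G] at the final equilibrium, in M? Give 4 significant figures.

Q₀ = 7.5734e-16 vs Keq = 0.01328 ⇒ Q<K, forward
Step 1:
                    L           G           X           D
  init          7.227     0.01911     0.02979     0.01112
  Δ            -1.325       1.325      0.4417       1.325
  eq            5.902       1.344      0.4714       1.336
  solve Keq expr → x = 0.4417; check Q = 0.01328

[G]_eq = 1.344 M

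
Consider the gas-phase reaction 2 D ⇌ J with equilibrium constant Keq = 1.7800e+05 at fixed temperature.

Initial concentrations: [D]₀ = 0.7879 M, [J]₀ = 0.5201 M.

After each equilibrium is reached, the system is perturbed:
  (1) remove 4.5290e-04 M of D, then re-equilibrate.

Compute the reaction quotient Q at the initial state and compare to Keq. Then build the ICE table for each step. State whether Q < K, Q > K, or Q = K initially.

Q₀ = 0.8378 vs Keq = 1.7800e+05 ⇒ Q<K, forward
Step 1:
                    D           J
  init         0.7879      0.5201
  Δ           -0.7856      0.3928
  eq         0.002265      0.9129
  solve Keq expr → x = 0.3928; check Q = 1.7800e+05
Then remove 4.5290e-04 M of D.
Step 2:
                    D           J
  init       0.001812      0.9129
  Δ        4.5262e-04 -2.2631e-04
  eq         0.002264      0.9127
  solve Keq expr → x = -2.2631e-04; check Q = 1.7800e+05

Q₀ = 0.8378; Q < K (proceeds forward)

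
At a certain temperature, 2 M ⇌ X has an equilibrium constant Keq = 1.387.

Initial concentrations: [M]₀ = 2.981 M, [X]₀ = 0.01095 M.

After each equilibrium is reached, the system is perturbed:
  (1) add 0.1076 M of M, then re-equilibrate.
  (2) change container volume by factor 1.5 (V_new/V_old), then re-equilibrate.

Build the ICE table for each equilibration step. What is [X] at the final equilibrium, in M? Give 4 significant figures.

[X]_eq = 0.6854 M

Q₀ = 0.001232 vs Keq = 1.387 ⇒ Q<K, forward
Step 1:
                    M           X
  Initial       2.981     0.01095
  Change       -2.105       1.053
  Equil        0.8757       1.064
  solve Keq expr → x = 1.053; check Q = 1.387
Then add 0.1076 M of M.
Step 2:
                    M           X
  Initial      0.9833       1.064
  Change     -0.08939      0.0447
  Equil        0.8939       1.108
  solve Keq expr → x = 0.0447; check Q = 1.387
Then change container volume by factor 1.5 (V_new/V_old).
Step 3:
                    M           X
  Initial      0.5959      0.7389
  Change        0.107    -0.05351
  Equil        0.7029      0.6854
  solve Keq expr → x = -0.05351; check Q = 1.387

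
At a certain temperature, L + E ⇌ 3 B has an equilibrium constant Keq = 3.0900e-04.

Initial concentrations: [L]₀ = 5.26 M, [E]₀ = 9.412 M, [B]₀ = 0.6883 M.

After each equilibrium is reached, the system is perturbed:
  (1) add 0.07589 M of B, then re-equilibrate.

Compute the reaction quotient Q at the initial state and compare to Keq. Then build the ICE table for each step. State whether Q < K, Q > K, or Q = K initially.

Q₀ = 0.006587; Q > K (proceeds reverse)

Q₀ = 0.006587 vs Keq = 3.0900e-04 ⇒ Q>K, reverse
Step 1:
                    L           E           B
  init           5.26       9.412      0.6883
  Δ            0.1455      0.1455     -0.4365
  eq            5.406       9.558      0.2518
  solve Keq expr → x = -0.1455; check Q = 3.0900e-04
Then add 0.07589 M of B.
Step 2:
                    L           E           B
  init          5.406       9.558      0.3277
  Δ           0.02509     0.02509    -0.07528
  eq            5.431       9.583      0.2524
  solve Keq expr → x = -0.02509; check Q = 3.0900e-04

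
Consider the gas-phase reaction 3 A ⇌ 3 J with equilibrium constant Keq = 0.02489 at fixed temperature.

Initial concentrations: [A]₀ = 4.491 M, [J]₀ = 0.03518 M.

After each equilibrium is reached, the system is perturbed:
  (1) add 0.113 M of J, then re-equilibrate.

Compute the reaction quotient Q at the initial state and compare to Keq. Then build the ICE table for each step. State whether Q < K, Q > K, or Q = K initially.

Q₀ = 4.8068e-07; Q < K (proceeds forward)

Q₀ = 4.8068e-07 vs Keq = 0.02489 ⇒ Q<K, forward
Step 1:
                    A           J
  Initial       4.491     0.03518
  Change      -0.9877      0.9877
  Equil         3.503       1.023
  solve Keq expr → x = 0.3292; check Q = 0.02489
Then add 0.113 M of J.
Step 2:
                    A           J
  Initial       3.503       1.136
  Change      0.08746    -0.08746
  Equil         3.591       1.048
  solve Keq expr → x = -0.02915; check Q = 0.02489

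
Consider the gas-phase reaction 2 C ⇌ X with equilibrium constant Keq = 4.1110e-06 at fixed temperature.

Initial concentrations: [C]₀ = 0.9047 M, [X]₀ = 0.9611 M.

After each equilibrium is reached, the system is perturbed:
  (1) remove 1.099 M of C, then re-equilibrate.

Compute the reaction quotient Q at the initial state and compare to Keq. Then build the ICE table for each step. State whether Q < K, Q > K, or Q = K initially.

Q₀ = 1.174; Q > K (proceeds reverse)

Q₀ = 1.174 vs Keq = 4.1110e-06 ⇒ Q>K, reverse
Step 1:
                  C         X
  I          0.9047    0.9611
  C           1.922   -0.9611
  E           2.827 3.2851e-05
  solve Keq expr → x = -0.9611; check Q = 4.1110e-06
Then remove 1.099 M of C.
Step 2:
                  C         X
  I           1.728 3.2851e-05
  C       4.1155e-05 -2.0577e-05
  E           1.728 1.2274e-05
  solve Keq expr → x = -2.0577e-05; check Q = 4.1110e-06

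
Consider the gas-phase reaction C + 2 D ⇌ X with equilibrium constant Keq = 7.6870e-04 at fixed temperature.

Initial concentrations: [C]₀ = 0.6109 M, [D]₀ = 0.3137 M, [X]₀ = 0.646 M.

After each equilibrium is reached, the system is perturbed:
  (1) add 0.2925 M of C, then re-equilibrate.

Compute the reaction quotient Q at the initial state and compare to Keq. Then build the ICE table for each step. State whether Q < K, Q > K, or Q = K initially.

Q₀ = 10.75 vs Keq = 7.6870e-04 ⇒ Q>K, reverse
Step 1:
                   C          D          X
  Initial     0.6109     0.3137      0.646
  Change      0.6435      1.287    -0.6435
  Equil        1.254      1.601   0.002471
  solve Keq expr → x = -0.6435; check Q = 7.6870e-04
Then add 0.2925 M of C.
Step 2:
                   C          D          X
  Initial      1.547      1.601   0.002471
  Change  -5.7068e-04  -0.001141 5.7068e-04
  Equil        1.546        1.6   0.003042
  solve Keq expr → x = 5.7068e-04; check Q = 7.6870e-04

Q₀ = 10.75; Q > K (proceeds reverse)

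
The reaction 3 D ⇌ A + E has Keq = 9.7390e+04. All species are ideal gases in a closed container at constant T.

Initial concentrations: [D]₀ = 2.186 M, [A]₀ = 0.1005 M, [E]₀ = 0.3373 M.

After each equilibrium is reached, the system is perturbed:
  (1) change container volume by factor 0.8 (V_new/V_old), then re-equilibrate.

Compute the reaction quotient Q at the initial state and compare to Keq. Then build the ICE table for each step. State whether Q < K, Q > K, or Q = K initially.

Q₀ = 0.003245 vs Keq = 9.7390e+04 ⇒ Q<K, forward
Step 1:
                  D         A         E
  init        2.186    0.1005    0.3373
  Δ          -2.165    0.7217    0.7217
  eq        0.02076    0.8222     1.059
  solve Keq expr → x = 0.7217; check Q = 9.7390e+04
Then change container volume by factor 0.8 (V_new/V_old).
Step 2:
                  D         A         E
  init      0.02594     1.028     1.324
  Δ       -0.001851 6.1707e-04 6.1707e-04
  eq        0.02409     1.028     1.324
  solve Keq expr → x = 6.1707e-04; check Q = 9.7390e+04

Q₀ = 0.003245; Q < K (proceeds forward)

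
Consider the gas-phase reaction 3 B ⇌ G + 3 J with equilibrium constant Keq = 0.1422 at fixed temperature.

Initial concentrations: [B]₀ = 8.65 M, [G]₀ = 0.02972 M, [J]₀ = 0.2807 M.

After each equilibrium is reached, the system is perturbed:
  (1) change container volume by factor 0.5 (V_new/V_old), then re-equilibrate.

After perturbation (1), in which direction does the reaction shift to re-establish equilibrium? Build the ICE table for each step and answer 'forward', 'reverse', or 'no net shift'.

Direction: reverse

Q₀ = 1.0156e-06 vs Keq = 0.1422 ⇒ Q<K, forward
Step 1:
                    B           G           J
  init           8.65     0.02972      0.2807
  Δ            -2.806      0.9353       2.806
  eq            5.844      0.9651       3.087
  solve Keq expr → x = 0.9353; check Q = 0.1422
Then change container volume by factor 0.5 (V_new/V_old).
Step 2:
                    B           G           J
  init          11.69        1.93       6.173
  Δ            0.7291      -0.243     -0.7291
  eq            12.42       1.687       5.444
  solve Keq expr → x = -0.243; check Q = 0.1422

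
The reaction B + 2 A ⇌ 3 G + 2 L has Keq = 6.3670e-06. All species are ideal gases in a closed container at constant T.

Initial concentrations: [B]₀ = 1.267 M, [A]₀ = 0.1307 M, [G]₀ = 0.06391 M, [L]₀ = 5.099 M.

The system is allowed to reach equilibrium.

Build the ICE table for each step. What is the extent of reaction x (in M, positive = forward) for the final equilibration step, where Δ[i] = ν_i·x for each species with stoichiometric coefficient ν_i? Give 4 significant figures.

x = -0.0206 M

Q₀ = 0.3136 vs Keq = 6.3670e-06 ⇒ Q>K, reverse
Step 1:
                    B           A           G           L
  I             1.267      0.1307     0.06391       5.099
  C            0.0206      0.0412    -0.06179     -0.0412
  E             1.288      0.1719    0.002116       5.058
  solve Keq expr → x = -0.0206; check Q = 6.3670e-06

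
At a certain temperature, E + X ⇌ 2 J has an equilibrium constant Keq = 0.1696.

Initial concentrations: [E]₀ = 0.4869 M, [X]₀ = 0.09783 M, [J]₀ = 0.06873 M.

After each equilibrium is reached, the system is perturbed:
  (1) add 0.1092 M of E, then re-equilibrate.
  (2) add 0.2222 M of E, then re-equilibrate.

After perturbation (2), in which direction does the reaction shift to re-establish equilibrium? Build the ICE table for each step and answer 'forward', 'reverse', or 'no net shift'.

Q₀ = 0.09917 vs Keq = 0.1696 ⇒ Q<K, forward
Step 1:
                   E          X          J
  init        0.4869    0.09783    0.06873
  Δ        -0.008268  -0.008268    0.01654
  eq          0.4786    0.08956    0.08527
  solve Keq expr → x = 0.008268; check Q = 0.1696
Then add 0.1092 M of E.
Step 2:
                   E          X          J
  init        0.5878    0.08956    0.08527
  Δ        -0.003533  -0.003533   0.007066
  eq          0.5843    0.08603    0.09233
  solve Keq expr → x = 0.003533; check Q = 0.1696
Then add 0.2222 M of E.
Step 3:
                   E          X          J
  init        0.8065    0.08603    0.09233
  Δ        -0.005965  -0.005965    0.01193
  eq          0.8005    0.08006     0.1043
  solve Keq expr → x = 0.005965; check Q = 0.1696

Direction: forward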